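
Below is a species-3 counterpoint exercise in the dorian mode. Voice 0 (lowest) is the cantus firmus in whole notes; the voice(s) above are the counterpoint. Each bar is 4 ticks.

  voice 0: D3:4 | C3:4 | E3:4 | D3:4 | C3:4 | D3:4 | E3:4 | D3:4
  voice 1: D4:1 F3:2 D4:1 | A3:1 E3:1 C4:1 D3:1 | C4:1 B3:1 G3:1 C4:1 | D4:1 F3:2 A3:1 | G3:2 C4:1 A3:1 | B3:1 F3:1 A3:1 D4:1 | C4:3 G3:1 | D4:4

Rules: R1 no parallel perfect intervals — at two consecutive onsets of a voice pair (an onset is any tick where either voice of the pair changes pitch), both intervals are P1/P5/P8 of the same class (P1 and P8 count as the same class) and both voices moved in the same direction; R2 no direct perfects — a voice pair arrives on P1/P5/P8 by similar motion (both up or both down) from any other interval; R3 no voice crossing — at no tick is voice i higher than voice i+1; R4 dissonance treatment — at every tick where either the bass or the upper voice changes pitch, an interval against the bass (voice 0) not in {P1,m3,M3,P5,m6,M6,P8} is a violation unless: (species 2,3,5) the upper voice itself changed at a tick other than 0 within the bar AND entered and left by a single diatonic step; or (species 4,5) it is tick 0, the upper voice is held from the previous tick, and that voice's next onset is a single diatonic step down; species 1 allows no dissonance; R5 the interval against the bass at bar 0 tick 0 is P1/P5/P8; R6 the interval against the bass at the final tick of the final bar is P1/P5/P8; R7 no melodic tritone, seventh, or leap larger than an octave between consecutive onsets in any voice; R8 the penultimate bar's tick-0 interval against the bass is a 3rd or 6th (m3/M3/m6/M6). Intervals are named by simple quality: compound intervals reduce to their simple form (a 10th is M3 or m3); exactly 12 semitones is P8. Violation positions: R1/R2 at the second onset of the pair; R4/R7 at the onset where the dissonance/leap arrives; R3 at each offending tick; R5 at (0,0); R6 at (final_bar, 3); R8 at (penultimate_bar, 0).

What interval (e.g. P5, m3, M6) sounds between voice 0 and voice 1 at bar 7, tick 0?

P8

voice 0=D3 voice 1=D4 -> P8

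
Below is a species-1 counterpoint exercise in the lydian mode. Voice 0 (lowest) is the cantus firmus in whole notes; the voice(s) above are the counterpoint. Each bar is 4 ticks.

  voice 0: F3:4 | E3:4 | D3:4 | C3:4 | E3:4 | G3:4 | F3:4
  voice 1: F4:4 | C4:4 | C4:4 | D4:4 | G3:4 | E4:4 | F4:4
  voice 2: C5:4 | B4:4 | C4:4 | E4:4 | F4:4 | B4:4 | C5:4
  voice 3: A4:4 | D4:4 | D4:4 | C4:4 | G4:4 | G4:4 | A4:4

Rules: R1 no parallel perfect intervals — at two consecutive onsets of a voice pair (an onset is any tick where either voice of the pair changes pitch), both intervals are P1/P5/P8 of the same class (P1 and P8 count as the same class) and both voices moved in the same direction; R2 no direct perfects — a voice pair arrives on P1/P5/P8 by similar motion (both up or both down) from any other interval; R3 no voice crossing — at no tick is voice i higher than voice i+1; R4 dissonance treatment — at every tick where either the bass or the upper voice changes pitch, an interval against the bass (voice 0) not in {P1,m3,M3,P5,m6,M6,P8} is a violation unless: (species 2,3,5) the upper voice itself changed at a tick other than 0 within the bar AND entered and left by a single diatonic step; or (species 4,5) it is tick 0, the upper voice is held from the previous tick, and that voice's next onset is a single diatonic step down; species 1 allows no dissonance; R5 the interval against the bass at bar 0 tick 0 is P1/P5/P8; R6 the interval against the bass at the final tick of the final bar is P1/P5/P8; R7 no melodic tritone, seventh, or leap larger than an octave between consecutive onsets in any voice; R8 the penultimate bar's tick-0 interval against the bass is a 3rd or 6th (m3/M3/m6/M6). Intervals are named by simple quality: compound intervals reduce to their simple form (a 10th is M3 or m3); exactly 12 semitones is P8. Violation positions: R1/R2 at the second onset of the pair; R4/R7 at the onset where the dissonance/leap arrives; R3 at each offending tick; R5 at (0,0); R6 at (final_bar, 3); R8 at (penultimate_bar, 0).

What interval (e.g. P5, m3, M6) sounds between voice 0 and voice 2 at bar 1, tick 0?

P5

voice 0=E3 voice 2=B4 -> P5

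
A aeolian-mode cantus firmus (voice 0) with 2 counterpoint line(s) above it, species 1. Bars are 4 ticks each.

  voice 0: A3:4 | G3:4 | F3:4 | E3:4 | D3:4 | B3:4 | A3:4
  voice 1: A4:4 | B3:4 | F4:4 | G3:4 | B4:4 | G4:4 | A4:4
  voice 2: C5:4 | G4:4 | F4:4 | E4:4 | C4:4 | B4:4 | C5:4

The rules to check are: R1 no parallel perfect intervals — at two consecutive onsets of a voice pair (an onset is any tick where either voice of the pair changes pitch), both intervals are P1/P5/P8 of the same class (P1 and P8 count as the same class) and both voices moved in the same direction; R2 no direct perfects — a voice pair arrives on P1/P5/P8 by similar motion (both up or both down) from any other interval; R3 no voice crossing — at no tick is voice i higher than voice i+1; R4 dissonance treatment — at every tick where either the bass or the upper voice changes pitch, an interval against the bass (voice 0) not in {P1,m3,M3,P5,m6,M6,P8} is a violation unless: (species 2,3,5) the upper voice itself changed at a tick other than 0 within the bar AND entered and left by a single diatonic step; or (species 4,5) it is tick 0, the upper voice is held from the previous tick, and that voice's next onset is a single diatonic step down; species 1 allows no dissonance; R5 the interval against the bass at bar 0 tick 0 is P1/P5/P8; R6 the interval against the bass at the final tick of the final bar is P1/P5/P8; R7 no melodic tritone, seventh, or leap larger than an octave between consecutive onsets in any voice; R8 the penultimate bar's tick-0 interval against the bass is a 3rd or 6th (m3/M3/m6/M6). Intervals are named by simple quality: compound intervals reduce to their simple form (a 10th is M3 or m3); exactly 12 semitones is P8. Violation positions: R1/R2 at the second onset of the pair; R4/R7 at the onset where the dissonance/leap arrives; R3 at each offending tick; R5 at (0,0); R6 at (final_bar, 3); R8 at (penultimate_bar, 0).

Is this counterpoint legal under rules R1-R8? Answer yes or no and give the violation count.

No (17 violations)

bar 0: v0=A3 v1=A4 v2=C5 (m3)
bar 1: v0=G3 v1=B3 v2=G4 (P8)
bar 2: v0=F3 v1=F4 v2=F4 (P8)
bar 3: v0=E3 v1=G3 v2=E4 (P8)
bar 4: v0=D3 v1=B4 v2=C4 (m7)
bar 5: v0=B3 v1=G4 v2=B4 (P8)
bar 6: v0=A3 v1=A4 v2=C5 (m3)
  R5 @ bar0.0: opens on m3
  R2 @ bar1.0: A3/C5 m3 -> G3/G4 P8 similar
  R7 @ bar1.0: A4->B3 leap 10st
  R1 @ bar2.0: G3/G4 P8 -> F3/F4 P8 similar
  R7 @ bar2.0: B3->F4 leap 6st
  R1 @ bar3.0: F3/F4 P8 -> E3/E4 P8 similar
  R7 @ bar3.0: F4->G3 leap 10st
  R3 @ bar4.0: B4 above C4
  R4 @ bar4.0: D3/C4 m7 untreated
  R7 @ bar4.0: G3->B4 leap 16st
  R3 @ bar4.1: B4 above C4
  R3 @ bar4.2: B4 above C4
  R3 @ bar4.3: B4 above C4
  R2 @ bar5.0: D3/C4 m7 -> B3/B4 P8 similar
  R7 @ bar5.0: C4->B4 leap 11st
  R8 @ bar5.0: penult P8 not 3rd/6th
  R6 @ bar6.3: closes on m3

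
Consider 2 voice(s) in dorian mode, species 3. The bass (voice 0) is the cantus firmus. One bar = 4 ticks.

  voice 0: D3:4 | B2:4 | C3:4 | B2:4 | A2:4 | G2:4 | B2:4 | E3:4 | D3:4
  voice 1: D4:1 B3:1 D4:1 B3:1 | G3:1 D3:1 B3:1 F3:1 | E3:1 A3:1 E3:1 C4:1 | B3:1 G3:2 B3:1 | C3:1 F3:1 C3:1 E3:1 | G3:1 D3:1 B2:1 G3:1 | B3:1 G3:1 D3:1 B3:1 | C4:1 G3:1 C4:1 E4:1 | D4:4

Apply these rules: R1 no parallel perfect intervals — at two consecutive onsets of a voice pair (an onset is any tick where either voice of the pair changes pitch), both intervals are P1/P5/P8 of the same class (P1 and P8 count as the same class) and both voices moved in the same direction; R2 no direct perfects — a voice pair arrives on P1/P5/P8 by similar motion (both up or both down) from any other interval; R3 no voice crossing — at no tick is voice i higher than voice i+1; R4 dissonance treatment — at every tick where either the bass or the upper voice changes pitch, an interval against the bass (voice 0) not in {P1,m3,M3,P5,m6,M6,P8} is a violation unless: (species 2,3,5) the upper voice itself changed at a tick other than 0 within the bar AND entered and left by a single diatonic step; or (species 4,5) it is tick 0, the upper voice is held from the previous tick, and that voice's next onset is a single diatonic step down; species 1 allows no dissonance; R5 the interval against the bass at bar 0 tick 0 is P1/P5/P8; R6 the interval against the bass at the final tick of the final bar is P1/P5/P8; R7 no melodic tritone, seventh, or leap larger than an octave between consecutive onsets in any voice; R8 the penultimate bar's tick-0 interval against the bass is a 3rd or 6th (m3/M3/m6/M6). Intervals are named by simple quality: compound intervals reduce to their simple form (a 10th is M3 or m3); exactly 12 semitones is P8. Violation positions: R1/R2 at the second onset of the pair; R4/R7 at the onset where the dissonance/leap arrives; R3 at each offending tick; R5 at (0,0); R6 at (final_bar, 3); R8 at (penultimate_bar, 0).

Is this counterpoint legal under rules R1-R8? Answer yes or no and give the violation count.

bar 0: v0=D3 v1=D4 (P8)
bar 1: v0=B2 v1=G3 (m6)
bar 2: v0=C3 v1=E3 (M3)
bar 3: v0=B2 v1=B3 (P8)
bar 4: v0=A2 v1=C3 (m3)
bar 5: v0=G2 v1=G3 (P8)
bar 6: v0=B2 v1=B3 (P8)
bar 7: v0=E3 v1=C4 (m6)
bar 8: v0=D3 v1=D4 (P8)
  R4 @ bar1.3: B2/F3 TT untreated
  R7 @ bar1.3: B3->F3 leap 6st
  R1 @ bar3.0: C3/C4 P8 -> B2/B3 P8 similar
  R7 @ bar4.0: B3->C3 leap 11st
  R1 @ bar6.0: G2/G3 P8 -> B2/B3 P8 similar
  R1 @ bar8.0: E3/E4 P8 -> D3/D4 P8 similar

No (6 violations)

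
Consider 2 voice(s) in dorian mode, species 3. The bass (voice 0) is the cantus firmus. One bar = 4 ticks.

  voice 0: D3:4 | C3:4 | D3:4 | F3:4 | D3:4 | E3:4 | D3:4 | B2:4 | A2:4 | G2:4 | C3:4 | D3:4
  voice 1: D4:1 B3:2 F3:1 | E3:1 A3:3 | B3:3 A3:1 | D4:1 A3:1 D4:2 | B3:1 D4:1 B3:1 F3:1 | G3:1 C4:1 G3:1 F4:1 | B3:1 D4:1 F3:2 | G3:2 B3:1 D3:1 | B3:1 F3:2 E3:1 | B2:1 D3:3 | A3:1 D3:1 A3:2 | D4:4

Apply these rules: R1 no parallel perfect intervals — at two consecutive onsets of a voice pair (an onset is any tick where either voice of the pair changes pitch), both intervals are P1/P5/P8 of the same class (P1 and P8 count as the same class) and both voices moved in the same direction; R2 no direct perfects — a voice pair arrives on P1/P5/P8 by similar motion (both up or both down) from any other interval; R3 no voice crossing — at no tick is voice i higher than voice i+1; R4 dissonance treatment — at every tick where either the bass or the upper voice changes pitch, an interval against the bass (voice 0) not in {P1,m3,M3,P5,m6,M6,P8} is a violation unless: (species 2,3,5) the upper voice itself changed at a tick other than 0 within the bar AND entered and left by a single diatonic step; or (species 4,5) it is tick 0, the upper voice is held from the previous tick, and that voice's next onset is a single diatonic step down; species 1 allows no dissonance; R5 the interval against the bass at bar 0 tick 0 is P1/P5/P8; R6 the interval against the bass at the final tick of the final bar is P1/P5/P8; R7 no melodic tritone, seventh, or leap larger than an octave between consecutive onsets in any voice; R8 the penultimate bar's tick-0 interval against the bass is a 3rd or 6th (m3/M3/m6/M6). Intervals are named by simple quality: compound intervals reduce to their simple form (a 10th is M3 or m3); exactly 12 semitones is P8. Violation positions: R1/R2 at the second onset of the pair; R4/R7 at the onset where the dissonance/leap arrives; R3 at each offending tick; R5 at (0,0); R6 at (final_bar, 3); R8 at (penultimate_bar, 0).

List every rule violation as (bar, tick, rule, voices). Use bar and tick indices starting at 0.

bar 0: v0=D3 v1=D4 downbeat P8
bar 1: v0=C3 v1=E3 downbeat M3
bar 2: v0=D3 v1=B3 downbeat M6
bar 3: v0=F3 v1=D4 downbeat M6
bar 4: v0=D3 v1=B3 downbeat M6
bar 5: v0=E3 v1=G3 downbeat m3
bar 6: v0=D3 v1=B3 downbeat M6
bar 7: v0=B2 v1=G3 downbeat m6
bar 8: v0=A2 v1=B3 downbeat M2
bar 9: v0=G2 v1=B2 downbeat M3
bar 10: v0=C3 v1=A3 downbeat M6
bar 11: v0=D3 v1=D4 downbeat P8
  -> R7 @ bar 0 tick 3 v(1,): B3->F3 leap 6st
  -> R7 @ bar 4 tick 3 v(1,): B3->F3 leap 6st
  -> R4 @ bar 5 tick 3 v(0, 1): E3/F4 m2 untreated
  -> R7 @ bar 5 tick 3 v(1,): G3->F4 leap 10st
  -> R7 @ bar 6 tick 0 v(1,): F4->B3 leap 6st
  -> R4 @ bar 8 tick 0 v(0, 1): A2/B3 M2 untreated
  -> R7 @ bar 8 tick 1 v(1,): B3->F3 leap 6st
  -> R4 @ bar 10 tick 1 v(0, 1): C3/D3 M2 untreated
  -> R2 @ bar 11 tick 0 v(0, 1): C3/A3 M6 -> D3/D4 P8 similar

(0, 3, R7, (1,))
(4, 3, R7, (1,))
(5, 3, R4, (0, 1))
(5, 3, R7, (1,))
(6, 0, R7, (1,))
(8, 0, R4, (0, 1))
(8, 1, R7, (1,))
(10, 1, R4, (0, 1))
(11, 0, R2, (0, 1))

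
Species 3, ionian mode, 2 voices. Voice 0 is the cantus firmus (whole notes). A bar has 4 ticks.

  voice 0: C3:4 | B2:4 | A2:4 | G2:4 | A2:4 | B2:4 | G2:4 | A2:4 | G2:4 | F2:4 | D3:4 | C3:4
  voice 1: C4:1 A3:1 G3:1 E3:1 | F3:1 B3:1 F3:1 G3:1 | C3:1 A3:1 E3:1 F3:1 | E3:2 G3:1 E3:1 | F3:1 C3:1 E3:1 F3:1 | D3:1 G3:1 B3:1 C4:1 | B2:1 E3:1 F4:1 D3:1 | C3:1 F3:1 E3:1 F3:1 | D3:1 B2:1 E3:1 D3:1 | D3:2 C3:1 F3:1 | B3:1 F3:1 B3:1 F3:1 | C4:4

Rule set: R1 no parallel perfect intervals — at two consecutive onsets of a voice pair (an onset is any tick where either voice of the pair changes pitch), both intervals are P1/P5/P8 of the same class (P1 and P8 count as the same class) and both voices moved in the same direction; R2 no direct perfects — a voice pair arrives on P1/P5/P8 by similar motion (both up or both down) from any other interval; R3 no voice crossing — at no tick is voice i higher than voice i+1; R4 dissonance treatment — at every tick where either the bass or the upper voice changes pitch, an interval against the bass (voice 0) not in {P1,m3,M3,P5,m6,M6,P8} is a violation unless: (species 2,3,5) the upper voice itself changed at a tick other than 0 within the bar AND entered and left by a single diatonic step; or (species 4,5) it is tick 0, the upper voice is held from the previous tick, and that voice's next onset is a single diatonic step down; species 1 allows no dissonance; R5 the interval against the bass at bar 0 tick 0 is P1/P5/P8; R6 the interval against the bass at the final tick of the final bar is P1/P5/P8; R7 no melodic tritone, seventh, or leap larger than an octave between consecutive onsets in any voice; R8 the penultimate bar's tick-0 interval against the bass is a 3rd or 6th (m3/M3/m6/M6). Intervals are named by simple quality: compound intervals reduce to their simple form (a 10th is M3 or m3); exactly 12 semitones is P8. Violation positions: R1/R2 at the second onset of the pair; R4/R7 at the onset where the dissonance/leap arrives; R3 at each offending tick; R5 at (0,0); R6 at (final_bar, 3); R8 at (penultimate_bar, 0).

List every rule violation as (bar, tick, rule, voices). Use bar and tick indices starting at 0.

(1, 0, R4, (0, 1))
(1, 1, R7, (1,))
(1, 2, R4, (0, 1))
(1, 2, R7, (1,))
(5, 3, R4, (0, 1))
(6, 0, R7, (1,))
(6, 2, R4, (0, 1))
(6, 2, R7, (1,))
(6, 3, R7, (1,))
(8, 0, R2, (0, 1))
(10, 0, R7, (1,))
(10, 1, R7, (1,))
(10, 2, R7, (1,))
(10, 3, R7, (1,))

bar 0: v0=C3 v1=C4 downbeat P8
bar 1: v0=B2 v1=F3 downbeat TT
bar 2: v0=A2 v1=C3 downbeat m3
bar 3: v0=G2 v1=E3 downbeat M6
bar 4: v0=A2 v1=F3 downbeat m6
bar 5: v0=B2 v1=D3 downbeat m3
bar 6: v0=G2 v1=B2 downbeat M3
bar 7: v0=A2 v1=C3 downbeat m3
bar 8: v0=G2 v1=D3 downbeat P5
bar 9: v0=F2 v1=D3 downbeat M6
bar 10: v0=D3 v1=B3 downbeat M6
bar 11: v0=C3 v1=C4 downbeat P8
  -> R4 @ bar 1 tick 0 v(0, 1): B2/F3 TT untreated
  -> R7 @ bar 1 tick 1 v(1,): F3->B3 leap 6st
  -> R4 @ bar 1 tick 2 v(0, 1): B2/F3 TT untreated
  -> R7 @ bar 1 tick 2 v(1,): B3->F3 leap 6st
  -> R4 @ bar 5 tick 3 v(0, 1): B2/C4 m2 untreated
  -> R7 @ bar 6 tick 0 v(1,): C4->B2 leap 13st
  -> R4 @ bar 6 tick 2 v(0, 1): G2/F4 m7 untreated
  -> R7 @ bar 6 tick 2 v(1,): E3->F4 leap 13st
  -> R7 @ bar 6 tick 3 v(1,): F4->D3 leap 15st
  -> R2 @ bar 8 tick 0 v(0, 1): A2/F3 m6 -> G2/D3 P5 similar
  -> R7 @ bar 10 tick 0 v(1,): F3->B3 leap 6st
  -> R7 @ bar 10 tick 1 v(1,): B3->F3 leap 6st
  -> R7 @ bar 10 tick 2 v(1,): F3->B3 leap 6st
  -> R7 @ bar 10 tick 3 v(1,): B3->F3 leap 6st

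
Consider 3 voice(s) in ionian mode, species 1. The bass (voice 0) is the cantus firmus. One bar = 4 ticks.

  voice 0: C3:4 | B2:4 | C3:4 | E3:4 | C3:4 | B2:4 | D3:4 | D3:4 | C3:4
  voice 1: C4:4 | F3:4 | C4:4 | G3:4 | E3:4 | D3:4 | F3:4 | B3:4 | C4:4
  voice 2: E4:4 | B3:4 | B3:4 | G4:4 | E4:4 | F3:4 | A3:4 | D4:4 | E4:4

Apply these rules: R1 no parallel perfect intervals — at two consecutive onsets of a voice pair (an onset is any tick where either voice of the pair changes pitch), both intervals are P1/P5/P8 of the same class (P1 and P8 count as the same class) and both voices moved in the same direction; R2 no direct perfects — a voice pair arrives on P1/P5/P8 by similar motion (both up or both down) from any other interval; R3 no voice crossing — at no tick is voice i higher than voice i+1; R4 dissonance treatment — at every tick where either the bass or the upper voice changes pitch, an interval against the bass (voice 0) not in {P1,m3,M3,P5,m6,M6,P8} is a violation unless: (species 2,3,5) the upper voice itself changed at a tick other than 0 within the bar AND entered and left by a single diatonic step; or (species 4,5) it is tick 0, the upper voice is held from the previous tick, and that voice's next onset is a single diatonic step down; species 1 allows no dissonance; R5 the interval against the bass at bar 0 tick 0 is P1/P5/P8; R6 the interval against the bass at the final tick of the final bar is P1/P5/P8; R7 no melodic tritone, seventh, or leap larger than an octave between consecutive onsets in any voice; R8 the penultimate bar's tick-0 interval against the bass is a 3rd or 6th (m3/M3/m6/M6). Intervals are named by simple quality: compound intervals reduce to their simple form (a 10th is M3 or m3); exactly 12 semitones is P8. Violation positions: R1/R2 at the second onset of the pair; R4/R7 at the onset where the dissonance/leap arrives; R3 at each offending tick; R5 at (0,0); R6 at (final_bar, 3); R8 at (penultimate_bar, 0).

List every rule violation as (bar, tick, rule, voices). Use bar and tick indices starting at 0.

(0, 0, R5, (0, 2))
(1, 0, R2, (0, 2))
(1, 0, R4, (0, 1))
(2, 0, R2, (0, 1))
(2, 0, R3, (1, 2))
(2, 0, R4, (0, 2))
(2, 1, R3, (1, 2))
(2, 2, R3, (1, 2))
(2, 3, R3, (1, 2))
(4, 0, R1, (1, 2))
(5, 0, R4, (0, 2))
(5, 0, R7, (2,))
(6, 0, R2, (0, 2))
(7, 0, R7, (1,))
(7, 0, R8, (0, 2))
(8, 3, R6, (0, 2))

bar 0: v0=C3 v1=C4 v2=E4 downbeat M3
bar 1: v0=B2 v1=F3 v2=B3 downbeat P8
bar 2: v0=C3 v1=C4 v2=B3 downbeat M7
bar 3: v0=E3 v1=G3 v2=G4 downbeat m3
bar 4: v0=C3 v1=E3 v2=E4 downbeat M3
bar 5: v0=B2 v1=D3 v2=F3 downbeat TT
bar 6: v0=D3 v1=F3 v2=A3 downbeat P5
bar 7: v0=D3 v1=B3 v2=D4 downbeat P8
bar 8: v0=C3 v1=C4 v2=E4 downbeat M3
  -> R5 @ bar 0 tick 0 v(0, 2): opens on M3
  -> R2 @ bar 1 tick 0 v(0, 2): C3/E4 M3 -> B2/B3 P8 similar
  -> R4 @ bar 1 tick 0 v(0, 1): B2/F3 TT untreated
  -> R2 @ bar 2 tick 0 v(0, 1): B2/F3 TT -> C3/C4 P8 similar
  -> R3 @ bar 2 tick 0 v(1, 2): C4 above B3
  -> R4 @ bar 2 tick 0 v(0, 2): C3/B3 M7 untreated
  -> R3 @ bar 2 tick 1 v(1, 2): C4 above B3
  -> R3 @ bar 2 tick 2 v(1, 2): C4 above B3
  -> R3 @ bar 2 tick 3 v(1, 2): C4 above B3
  -> R1 @ bar 4 tick 0 v(1, 2): G3/G4 P8 -> E3/E4 P8 similar
  -> R4 @ bar 5 tick 0 v(0, 2): B2/F3 TT untreated
  -> R7 @ bar 5 tick 0 v(2,): E4->F3 leap 11st
  -> R2 @ bar 6 tick 0 v(0, 2): B2/F3 TT -> D3/A3 P5 similar
  -> R7 @ bar 7 tick 0 v(1,): F3->B3 leap 6st
  -> R8 @ bar 7 tick 0 v(0, 2): penult P8 not 3rd/6th
  -> R6 @ bar 8 tick 3 v(0, 2): closes on M3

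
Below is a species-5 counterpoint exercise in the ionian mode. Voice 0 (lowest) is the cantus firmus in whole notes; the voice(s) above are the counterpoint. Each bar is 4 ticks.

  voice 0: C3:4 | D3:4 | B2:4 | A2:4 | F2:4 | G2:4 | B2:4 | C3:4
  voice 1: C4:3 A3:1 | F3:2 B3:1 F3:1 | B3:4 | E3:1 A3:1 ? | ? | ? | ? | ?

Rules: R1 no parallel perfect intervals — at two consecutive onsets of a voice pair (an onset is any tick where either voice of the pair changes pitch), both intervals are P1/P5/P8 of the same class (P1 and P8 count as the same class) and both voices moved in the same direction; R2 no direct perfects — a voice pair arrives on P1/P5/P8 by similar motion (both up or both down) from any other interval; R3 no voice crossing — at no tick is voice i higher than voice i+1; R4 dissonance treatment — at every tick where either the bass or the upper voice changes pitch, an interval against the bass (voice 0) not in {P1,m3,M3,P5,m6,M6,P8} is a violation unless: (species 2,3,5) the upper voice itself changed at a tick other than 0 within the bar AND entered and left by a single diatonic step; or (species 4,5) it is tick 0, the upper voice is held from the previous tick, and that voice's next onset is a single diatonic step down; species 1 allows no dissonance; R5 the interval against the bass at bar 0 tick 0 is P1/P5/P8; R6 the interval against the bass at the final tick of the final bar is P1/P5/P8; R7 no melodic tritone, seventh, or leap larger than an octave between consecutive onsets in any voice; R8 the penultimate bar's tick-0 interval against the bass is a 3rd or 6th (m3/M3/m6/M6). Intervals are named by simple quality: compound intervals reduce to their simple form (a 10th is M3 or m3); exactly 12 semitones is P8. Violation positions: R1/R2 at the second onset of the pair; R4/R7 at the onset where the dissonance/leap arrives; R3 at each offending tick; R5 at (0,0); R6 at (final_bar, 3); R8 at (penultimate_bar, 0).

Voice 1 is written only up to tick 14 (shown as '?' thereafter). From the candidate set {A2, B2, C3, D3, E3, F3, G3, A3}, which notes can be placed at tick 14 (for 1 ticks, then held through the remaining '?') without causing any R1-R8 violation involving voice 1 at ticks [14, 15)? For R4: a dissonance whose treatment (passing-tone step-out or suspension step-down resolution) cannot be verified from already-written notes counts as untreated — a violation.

A2: legal
B2: violates R4,R7
C3: legal
D3: violates R4
E3: legal
F3: legal
G3: violates R4
A3: legal

{A2, A3, C3, E3, F3}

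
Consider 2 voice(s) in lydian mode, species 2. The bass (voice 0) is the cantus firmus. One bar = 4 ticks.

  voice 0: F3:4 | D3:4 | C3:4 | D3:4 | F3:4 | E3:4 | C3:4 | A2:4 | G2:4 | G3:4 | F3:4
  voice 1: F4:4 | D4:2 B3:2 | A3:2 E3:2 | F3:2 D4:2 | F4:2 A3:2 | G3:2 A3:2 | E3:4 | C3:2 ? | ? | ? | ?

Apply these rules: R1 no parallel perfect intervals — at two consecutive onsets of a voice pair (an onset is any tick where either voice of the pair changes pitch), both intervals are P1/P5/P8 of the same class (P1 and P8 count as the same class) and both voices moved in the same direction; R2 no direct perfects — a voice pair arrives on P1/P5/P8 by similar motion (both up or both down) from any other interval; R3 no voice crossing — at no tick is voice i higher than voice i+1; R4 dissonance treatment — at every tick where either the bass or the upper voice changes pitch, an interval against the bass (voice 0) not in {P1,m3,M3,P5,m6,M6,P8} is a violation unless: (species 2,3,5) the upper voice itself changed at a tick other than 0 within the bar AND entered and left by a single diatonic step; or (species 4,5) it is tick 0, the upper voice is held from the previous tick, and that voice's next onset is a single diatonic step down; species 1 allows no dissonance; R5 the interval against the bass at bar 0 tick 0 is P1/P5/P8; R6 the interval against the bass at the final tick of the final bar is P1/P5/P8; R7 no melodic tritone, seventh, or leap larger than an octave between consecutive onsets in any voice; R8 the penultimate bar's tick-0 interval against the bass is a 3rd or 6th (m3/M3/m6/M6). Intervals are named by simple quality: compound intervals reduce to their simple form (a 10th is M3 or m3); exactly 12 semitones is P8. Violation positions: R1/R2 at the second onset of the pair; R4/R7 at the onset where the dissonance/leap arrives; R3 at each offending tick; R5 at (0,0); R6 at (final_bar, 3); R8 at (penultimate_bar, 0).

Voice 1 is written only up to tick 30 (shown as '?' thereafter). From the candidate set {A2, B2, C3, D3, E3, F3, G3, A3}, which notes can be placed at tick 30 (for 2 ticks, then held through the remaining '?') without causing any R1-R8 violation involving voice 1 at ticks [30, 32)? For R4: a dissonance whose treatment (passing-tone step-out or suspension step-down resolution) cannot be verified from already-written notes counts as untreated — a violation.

{A2, A3, C3, E3, F3}

A2: legal
B2: violates R4
C3: legal
D3: violates R4
E3: legal
F3: legal
G3: violates R4
A3: legal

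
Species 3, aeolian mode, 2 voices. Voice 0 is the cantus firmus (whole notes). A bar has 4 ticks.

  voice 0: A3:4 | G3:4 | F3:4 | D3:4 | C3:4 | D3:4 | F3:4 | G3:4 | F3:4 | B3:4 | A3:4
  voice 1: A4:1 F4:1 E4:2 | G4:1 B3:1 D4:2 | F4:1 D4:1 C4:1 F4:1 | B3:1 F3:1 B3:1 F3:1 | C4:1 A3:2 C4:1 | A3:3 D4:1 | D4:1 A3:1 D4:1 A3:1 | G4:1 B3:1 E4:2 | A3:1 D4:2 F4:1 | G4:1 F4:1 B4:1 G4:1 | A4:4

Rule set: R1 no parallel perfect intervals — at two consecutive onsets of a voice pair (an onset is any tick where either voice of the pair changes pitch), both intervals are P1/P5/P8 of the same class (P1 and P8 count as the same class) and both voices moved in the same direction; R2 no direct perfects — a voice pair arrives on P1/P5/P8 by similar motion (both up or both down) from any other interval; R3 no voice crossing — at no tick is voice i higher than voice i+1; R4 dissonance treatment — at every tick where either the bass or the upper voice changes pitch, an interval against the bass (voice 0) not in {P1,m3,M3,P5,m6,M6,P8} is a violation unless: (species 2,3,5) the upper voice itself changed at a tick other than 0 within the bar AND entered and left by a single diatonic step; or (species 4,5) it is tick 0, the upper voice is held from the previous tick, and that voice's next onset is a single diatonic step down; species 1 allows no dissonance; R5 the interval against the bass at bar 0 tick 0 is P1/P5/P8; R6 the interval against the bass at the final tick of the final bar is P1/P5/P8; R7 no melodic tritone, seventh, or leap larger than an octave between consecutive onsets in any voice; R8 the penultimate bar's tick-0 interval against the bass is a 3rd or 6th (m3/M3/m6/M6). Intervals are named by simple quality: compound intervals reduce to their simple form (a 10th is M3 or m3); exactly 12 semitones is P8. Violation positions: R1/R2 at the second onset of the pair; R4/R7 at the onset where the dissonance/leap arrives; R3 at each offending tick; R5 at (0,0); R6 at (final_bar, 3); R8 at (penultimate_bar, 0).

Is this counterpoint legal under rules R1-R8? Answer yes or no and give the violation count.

bar 0: v0=A3 v1=A4 (P8)
bar 1: v0=G3 v1=G4 (P8)
bar 2: v0=F3 v1=F4 (P8)
bar 3: v0=D3 v1=B3 (M6)
bar 4: v0=C3 v1=C4 (P8)
bar 5: v0=D3 v1=A3 (P5)
bar 6: v0=F3 v1=D4 (M6)
bar 7: v0=G3 v1=G4 (P8)
bar 8: v0=F3 v1=A3 (M3)
bar 9: v0=B3 v1=G4 (m6)
bar 10: v0=A3 v1=A4 (P8)
  R7 @ bar3.0: F4->B3 leap 6st
  R7 @ bar3.1: B3->F3 leap 6st
  R7 @ bar3.2: F3->B3 leap 6st
  R7 @ bar3.3: B3->F3 leap 6st
  R2 @ bar7.0: F3/A3 M3 -> G3/G4 P8 similar
  R7 @ bar7.0: A3->G4 leap 10st
  R7 @ bar9.0: F3->B3 leap 6st
  R4 @ bar9.1: B3/F4 TT untreated
  R7 @ bar9.2: F4->B4 leap 6st

No (9 violations)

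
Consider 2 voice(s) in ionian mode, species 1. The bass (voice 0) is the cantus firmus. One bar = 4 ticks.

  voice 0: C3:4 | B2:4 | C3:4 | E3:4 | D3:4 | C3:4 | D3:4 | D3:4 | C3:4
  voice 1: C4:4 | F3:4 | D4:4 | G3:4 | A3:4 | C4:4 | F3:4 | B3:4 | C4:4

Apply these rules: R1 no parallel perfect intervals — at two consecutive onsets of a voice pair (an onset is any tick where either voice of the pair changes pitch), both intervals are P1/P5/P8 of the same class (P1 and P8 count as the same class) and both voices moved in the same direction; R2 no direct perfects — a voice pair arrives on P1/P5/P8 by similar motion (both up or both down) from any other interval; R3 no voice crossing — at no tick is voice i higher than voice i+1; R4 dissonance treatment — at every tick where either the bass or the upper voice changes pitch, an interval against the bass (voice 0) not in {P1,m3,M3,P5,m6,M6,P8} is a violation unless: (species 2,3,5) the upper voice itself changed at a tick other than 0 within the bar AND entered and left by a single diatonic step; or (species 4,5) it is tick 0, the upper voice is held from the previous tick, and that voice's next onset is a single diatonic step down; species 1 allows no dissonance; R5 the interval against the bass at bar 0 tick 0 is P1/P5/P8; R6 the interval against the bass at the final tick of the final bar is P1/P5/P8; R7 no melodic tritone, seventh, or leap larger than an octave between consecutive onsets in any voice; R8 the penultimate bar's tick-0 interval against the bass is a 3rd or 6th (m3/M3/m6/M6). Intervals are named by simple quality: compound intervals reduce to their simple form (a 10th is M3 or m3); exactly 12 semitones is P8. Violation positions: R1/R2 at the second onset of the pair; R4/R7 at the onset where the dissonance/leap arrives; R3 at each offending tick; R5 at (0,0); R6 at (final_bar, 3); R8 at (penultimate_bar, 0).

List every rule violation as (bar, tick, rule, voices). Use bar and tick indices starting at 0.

bar 0: v0=C3 v1=C4 downbeat P8
bar 1: v0=B2 v1=F3 downbeat TT
bar 2: v0=C3 v1=D4 downbeat M2
bar 3: v0=E3 v1=G3 downbeat m3
bar 4: v0=D3 v1=A3 downbeat P5
bar 5: v0=C3 v1=C4 downbeat P8
bar 6: v0=D3 v1=F3 downbeat m3
bar 7: v0=D3 v1=B3 downbeat M6
bar 8: v0=C3 v1=C4 downbeat P8
  -> R4 @ bar 1 tick 0 v(0, 1): B2/F3 TT untreated
  -> R4 @ bar 2 tick 0 v(0, 1): C3/D4 M2 untreated
  -> R7 @ bar 7 tick 0 v(1,): F3->B3 leap 6st

(1, 0, R4, (0, 1))
(2, 0, R4, (0, 1))
(7, 0, R7, (1,))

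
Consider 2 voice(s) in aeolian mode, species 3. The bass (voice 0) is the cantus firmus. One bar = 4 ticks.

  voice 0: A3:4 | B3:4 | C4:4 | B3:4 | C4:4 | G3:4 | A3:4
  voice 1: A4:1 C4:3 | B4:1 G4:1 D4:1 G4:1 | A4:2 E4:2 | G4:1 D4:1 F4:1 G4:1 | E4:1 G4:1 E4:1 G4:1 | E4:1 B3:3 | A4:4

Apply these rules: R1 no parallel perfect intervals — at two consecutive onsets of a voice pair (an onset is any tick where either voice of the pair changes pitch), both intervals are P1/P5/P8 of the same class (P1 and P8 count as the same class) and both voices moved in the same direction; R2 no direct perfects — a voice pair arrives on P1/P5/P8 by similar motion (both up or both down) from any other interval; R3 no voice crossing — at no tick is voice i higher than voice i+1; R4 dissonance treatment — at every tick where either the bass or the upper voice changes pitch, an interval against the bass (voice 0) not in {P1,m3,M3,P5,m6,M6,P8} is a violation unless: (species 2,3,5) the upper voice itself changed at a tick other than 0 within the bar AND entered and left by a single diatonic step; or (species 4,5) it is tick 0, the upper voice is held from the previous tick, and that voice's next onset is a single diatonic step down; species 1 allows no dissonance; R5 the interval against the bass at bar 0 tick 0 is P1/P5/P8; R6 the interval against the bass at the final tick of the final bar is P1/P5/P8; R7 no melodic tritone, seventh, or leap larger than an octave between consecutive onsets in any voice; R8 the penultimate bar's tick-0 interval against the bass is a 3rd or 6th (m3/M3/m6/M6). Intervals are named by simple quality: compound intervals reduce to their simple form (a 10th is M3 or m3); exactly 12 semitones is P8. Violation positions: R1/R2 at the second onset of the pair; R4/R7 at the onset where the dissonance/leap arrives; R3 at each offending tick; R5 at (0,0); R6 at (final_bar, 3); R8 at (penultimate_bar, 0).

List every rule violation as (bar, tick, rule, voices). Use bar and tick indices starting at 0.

bar 0: v0=A3 v1=A4 downbeat P8
bar 1: v0=B3 v1=B4 downbeat P8
bar 2: v0=C4 v1=A4 downbeat M6
bar 3: v0=B3 v1=G4 downbeat m6
bar 4: v0=C4 v1=E4 downbeat M3
bar 5: v0=G3 v1=E4 downbeat M6
bar 6: v0=A3 v1=A4 downbeat P8
  -> R2 @ bar 1 tick 0 v(0, 1): A3/C4 m3 -> B3/B4 P8 similar
  -> R7 @ bar 1 tick 0 v(1,): C4->B4 leap 11st
  -> R4 @ bar 3 tick 2 v(0, 1): B3/F4 TT untreated
  -> R2 @ bar 6 tick 0 v(0, 1): G3/B3 M3 -> A3/A4 P8 similar
  -> R7 @ bar 6 tick 0 v(1,): B3->A4 leap 10st

(1, 0, R2, (0, 1))
(1, 0, R7, (1,))
(3, 2, R4, (0, 1))
(6, 0, R2, (0, 1))
(6, 0, R7, (1,))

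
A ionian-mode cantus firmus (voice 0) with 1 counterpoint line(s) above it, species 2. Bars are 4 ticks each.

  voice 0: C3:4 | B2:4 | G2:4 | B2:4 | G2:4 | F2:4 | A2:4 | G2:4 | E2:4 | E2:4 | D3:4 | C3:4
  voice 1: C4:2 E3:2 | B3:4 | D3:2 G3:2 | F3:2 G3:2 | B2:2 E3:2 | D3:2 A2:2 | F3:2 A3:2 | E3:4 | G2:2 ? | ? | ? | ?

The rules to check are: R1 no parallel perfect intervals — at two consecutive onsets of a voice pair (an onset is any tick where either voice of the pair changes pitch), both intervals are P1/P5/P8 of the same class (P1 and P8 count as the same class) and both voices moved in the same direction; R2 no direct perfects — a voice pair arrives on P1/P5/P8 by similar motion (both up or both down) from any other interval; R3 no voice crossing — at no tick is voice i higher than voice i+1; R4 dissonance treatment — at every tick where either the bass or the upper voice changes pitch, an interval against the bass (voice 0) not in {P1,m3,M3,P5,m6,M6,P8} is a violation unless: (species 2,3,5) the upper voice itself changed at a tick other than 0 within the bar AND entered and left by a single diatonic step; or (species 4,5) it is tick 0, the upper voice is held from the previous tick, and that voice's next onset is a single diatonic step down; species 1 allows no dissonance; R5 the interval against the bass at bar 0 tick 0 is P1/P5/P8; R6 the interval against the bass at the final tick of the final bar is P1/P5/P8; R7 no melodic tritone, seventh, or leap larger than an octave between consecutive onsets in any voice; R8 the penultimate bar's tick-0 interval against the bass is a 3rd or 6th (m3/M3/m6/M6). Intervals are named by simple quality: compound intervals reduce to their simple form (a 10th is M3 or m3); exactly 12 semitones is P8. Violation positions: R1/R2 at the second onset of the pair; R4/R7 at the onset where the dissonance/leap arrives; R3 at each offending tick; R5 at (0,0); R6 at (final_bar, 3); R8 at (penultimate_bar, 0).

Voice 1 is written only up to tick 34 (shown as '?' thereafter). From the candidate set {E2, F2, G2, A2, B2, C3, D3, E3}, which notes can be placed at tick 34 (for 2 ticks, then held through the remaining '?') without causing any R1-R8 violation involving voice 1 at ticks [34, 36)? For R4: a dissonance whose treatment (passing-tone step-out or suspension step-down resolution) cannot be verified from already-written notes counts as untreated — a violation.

E2: legal
F2: violates R4
G2: legal
A2: violates R4
B2: legal
C3: legal
D3: violates R4
E3: legal

{B2, C3, E2, E3, G2}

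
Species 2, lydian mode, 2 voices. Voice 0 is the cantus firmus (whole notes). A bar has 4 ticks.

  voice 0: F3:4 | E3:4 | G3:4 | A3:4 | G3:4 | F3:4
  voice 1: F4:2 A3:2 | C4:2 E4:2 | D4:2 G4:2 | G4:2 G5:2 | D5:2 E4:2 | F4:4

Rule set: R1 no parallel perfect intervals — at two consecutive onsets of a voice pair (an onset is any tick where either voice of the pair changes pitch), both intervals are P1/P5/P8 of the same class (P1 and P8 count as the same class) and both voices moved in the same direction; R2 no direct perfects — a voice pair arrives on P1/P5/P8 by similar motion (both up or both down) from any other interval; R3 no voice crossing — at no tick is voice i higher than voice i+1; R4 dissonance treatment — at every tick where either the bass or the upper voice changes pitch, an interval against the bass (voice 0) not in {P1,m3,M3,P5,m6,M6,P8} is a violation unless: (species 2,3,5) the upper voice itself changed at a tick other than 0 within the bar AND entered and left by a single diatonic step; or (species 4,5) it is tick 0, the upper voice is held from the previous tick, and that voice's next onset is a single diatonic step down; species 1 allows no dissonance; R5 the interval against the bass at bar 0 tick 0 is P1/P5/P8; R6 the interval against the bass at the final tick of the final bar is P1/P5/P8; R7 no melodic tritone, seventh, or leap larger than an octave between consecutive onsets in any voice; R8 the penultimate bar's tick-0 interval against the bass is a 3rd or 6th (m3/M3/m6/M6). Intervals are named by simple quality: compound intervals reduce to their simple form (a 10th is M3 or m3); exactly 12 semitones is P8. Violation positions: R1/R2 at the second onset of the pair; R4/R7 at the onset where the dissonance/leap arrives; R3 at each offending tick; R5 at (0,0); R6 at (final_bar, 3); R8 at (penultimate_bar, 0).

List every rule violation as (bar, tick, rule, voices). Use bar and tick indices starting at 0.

(3, 0, R4, (0, 1))
(3, 2, R4, (0, 1))
(4, 0, R2, (0, 1))
(4, 0, R8, (0, 1))
(4, 2, R7, (1,))

bar 0: v0=F3 v1=F4 downbeat P8
bar 1: v0=E3 v1=C4 downbeat m6
bar 2: v0=G3 v1=D4 downbeat P5
bar 3: v0=A3 v1=G4 downbeat m7
bar 4: v0=G3 v1=D5 downbeat P5
bar 5: v0=F3 v1=F4 downbeat P8
  -> R4 @ bar 3 tick 0 v(0, 1): A3/G4 m7 untreated
  -> R4 @ bar 3 tick 2 v(0, 1): A3/G5 m7 untreated
  -> R2 @ bar 4 tick 0 v(0, 1): A3/G5 m7 -> G3/D5 P5 similar
  -> R8 @ bar 4 tick 0 v(0, 1): penult P5 not 3rd/6th
  -> R7 @ bar 4 tick 2 v(1,): D5->E4 leap 10st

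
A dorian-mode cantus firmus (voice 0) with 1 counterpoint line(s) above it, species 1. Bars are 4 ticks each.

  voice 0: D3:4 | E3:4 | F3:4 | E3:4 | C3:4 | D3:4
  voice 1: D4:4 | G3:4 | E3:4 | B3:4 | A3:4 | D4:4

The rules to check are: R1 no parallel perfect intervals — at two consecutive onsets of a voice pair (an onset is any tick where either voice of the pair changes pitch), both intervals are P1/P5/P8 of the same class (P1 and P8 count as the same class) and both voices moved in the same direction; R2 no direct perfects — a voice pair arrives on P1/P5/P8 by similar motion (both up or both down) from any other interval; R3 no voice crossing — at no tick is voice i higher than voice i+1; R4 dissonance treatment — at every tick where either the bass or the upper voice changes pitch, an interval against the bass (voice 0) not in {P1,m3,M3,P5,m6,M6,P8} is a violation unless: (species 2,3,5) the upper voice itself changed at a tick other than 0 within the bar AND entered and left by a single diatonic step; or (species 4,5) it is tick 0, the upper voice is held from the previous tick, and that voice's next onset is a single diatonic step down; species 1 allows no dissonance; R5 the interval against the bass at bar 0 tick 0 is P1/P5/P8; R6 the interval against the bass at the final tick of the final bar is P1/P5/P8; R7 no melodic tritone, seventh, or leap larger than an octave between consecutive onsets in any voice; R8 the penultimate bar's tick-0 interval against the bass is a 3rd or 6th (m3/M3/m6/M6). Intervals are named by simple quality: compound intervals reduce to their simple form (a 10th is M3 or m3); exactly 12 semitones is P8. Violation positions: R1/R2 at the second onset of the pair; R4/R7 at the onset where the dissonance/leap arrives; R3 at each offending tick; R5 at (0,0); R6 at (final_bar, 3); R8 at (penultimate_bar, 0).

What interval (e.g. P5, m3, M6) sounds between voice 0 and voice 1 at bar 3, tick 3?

P5

voice 0=E3 voice 1=B3 -> P5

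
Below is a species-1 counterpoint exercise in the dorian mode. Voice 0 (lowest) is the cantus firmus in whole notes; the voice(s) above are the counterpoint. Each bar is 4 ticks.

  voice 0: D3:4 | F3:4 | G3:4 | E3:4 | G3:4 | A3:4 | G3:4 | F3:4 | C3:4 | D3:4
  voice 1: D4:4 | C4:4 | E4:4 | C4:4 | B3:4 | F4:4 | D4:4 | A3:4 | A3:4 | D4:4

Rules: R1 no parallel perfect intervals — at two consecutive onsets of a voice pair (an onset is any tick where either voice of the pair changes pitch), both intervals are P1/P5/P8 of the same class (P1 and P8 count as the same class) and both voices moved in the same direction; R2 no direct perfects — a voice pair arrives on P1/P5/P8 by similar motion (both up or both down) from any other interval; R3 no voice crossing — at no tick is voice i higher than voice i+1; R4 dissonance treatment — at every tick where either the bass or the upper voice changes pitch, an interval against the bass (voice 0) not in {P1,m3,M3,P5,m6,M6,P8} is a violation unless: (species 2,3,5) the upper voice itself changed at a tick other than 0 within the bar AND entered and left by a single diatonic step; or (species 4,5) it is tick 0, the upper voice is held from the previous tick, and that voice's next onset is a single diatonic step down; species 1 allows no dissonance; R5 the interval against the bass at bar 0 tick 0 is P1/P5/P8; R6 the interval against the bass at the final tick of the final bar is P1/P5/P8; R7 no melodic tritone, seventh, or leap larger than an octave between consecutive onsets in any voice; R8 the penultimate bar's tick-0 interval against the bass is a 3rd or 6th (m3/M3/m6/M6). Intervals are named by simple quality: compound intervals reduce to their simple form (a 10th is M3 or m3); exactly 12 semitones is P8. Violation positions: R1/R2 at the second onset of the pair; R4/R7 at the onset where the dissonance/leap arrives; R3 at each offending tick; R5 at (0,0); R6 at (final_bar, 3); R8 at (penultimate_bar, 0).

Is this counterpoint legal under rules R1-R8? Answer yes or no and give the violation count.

No (3 violations)

bar 0: v0=D3 v1=D4 (P8)
bar 1: v0=F3 v1=C4 (P5)
bar 2: v0=G3 v1=E4 (M6)
bar 3: v0=E3 v1=C4 (m6)
bar 4: v0=G3 v1=B3 (M3)
bar 5: v0=A3 v1=F4 (m6)
bar 6: v0=G3 v1=D4 (P5)
bar 7: v0=F3 v1=A3 (M3)
bar 8: v0=C3 v1=A3 (M6)
bar 9: v0=D3 v1=D4 (P8)
  R7 @ bar5.0: B3->F4 leap 6st
  R2 @ bar6.0: A3/F4 m6 -> G3/D4 P5 similar
  R2 @ bar9.0: C3/A3 M6 -> D3/D4 P8 similar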